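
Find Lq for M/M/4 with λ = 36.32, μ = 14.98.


a = λ/μ = 2.4246; ρ = a/4 = 0.6061
P₀ = 0.080677
Lq = P₀·a^c·ρ / (c!·(1−ρ)²) = 0.080677·34.55701·0.6061/(24·0.15512)
= 0.45391

Final: 0.45391


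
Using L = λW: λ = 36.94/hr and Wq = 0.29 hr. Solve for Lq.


Lq = λWq = 36.94·0.29 = 10.7126

Final: 10.7126


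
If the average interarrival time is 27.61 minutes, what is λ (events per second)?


λ = 1/(interarrival time) in consistent units.
1 second = 0.0166667 min, so λ = 0.0166667/27.61 = 0.0006036 per second

Final: 0.0006036 /sec


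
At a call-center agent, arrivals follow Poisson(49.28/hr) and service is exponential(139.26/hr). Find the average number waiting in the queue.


ρ = 49.28/139.26 = 0.3539
Lq = ρ²/(1−ρ) = 0.1252/0.6461 = 0.1938

Final: 0.1938


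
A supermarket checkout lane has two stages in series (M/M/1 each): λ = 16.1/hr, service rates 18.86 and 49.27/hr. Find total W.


Each node sees arrival rate λ = 16.1/hr (tandem ⇒ throughput preserved).
W₁ = 1/(μ₁−λ) = 1/(18.86−16.1) = 0.36232 hr
W₂ = 1/(μ₂−λ) = 1/(49.27−16.1) = 0.03015 hr
W_total = W₁ + W₂ = 0.36232 + 0.03015 = 0.39247 hr

Final: 0.39247 hr


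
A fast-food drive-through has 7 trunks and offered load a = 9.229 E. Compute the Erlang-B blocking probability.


B(c,a) = (a^c/c!) / Σ_{k=0}^{c} a^k/k!
a^7/7! = 1131.493297
Σ terms (k=0..7): 1.00000 + 9.22900 + 42.58722 + 131.01249 + 302.27856 + 557.94576 + 858.21357 + 1131.49330 = 3033.759899
B = 1131.493297/3033.759899 = 0.372967

Final: 0.372967


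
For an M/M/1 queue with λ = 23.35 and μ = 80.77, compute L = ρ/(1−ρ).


ρ = λ/μ = 23.35/80.77 = 0.2891
L = ρ/(1−ρ) = 0.2891/(1 − 0.2891) = 0.2891/0.7109 = 0.4067

Final: 0.4067


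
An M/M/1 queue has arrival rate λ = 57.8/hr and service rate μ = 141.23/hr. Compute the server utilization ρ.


ρ = λ/μ = 57.8/141.23 = 0.4093

Final: 0.4093


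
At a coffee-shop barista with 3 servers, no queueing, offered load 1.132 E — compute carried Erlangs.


B(3,1.132) = 0.080200 (Erlang-B)
Carried load = a(1 − B) = 1.132·(1 − 0.080200) = 1.132·0.919800 = 1.0412 E

Final: 1.0412 Erlangs


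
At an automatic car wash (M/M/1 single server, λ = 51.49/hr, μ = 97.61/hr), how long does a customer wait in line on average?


ρ = 51.49/97.61 = 0.5275
Wq = ρ/(μ−λ) = 0.5275/(97.61 − 51.49) = 0.5275/46.12 = 0.01144 hr

Final: 0.01144 hr


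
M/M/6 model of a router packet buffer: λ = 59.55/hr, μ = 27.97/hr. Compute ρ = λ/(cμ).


ρ = λ/(cμ) = 59.55/(6·27.97) = 59.55/167.82 = 0.3548

Final: 0.3548


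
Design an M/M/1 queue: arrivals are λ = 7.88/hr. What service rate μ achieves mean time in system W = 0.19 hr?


W = 1/(μ−λ) ⇒ μ − λ = 1/W = 1/0.19 = 5.2632
μ = λ + 1/W = 7.88 + 5.2632 = 13.1432 per hr

Final: 13.1432 /hr


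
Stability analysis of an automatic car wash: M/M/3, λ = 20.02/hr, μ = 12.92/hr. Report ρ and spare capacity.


Total capacity cμ = 3·12.92 = 38.76/hr
ρ = λ/(cμ) = 20.02/38.76 = 0.5165
Stable ⇔ ρ < 1: YES
Spare capacity = cμ − λ = 38.76 − 20.02 = 18.74/hr

Final: ρ = 0.5165; stable; margin = 18.74/hr


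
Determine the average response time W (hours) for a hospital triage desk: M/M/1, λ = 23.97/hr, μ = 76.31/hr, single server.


W = 1/(μ−λ) = 1/(76.31 − 23.97) = 1/52.34 = 0.01911 hr

Final: 0.01911 hr


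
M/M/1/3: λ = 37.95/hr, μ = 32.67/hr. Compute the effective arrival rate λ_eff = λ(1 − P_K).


ρ = 1.1616; P_K = (1−ρ)ρ^3/(1−ρ^4) = 0.308646
λ_eff = λ(1 − P_K) = 37.95·(1 − 0.308646) = 37.95·0.691354 = 26.2369 /hr

Final: 26.2369 /hr


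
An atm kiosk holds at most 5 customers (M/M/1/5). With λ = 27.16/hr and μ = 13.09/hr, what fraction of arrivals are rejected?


ρ = λ/μ = 27.16/13.09 = 2.0749
P_K = (1−ρ)ρ^K/(1−ρ^(K+1)) = (-1.0749·38.454803)/(1 − 79.788576)
= -41.333773/-78.788576 = 0.524616

Final: 0.524616


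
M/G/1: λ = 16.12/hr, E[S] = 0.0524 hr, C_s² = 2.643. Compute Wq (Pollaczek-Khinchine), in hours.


ρ = λ·E[S] = 16.12·0.0524 = 0.8447
E[S²] = E[S]²(1+C_s²) = 0.0524²·(1+2.643) = 0.010003
Wq = λ·E[S²]/(2(1−ρ)) = 16.12·0.010003/(2·0.1553) = 0.51910 hr

Final: 0.51910 hr


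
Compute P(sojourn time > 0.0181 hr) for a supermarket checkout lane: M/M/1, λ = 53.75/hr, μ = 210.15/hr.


W ~ Exponential(μ−λ) for M/M/1.
μ − λ = 210.15 − 53.75 = 156.4000
P(W > t) = e^{−(μ−λ)t} = e^{−2.8308} = 0.058963

Final: 0.058963


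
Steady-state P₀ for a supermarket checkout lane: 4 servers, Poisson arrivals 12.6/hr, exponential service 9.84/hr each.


a = λ/μ = 12.6/9.84 = 1.2805; ρ = a/c = 0.3201
Σ_{k=0}^{3} a^k/k! (terms k=0..3) = 1.00000 + 1.28049 + 0.81982 + 0.34993 = 3.45024
Tail: a^4/(4!(1−ρ)) = 2.68845/(24·0.6799) = 0.16476
P₀ = 1/(3.45024 + 0.16476) = 1/3.61500 = 0.276625

Final: 0.276625


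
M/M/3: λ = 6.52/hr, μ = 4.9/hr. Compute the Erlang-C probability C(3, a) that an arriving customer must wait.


a = λ/μ = 1.3306; ρ = a/3 = 0.4435
P₀ = 0.255005 (from M/M/c formula)
C(c,a) = [a^c/(c!(1−ρ))]·P₀ = [2.35589/(6·0.5565)]·0.255005
= 0.70561·0.255005 = 0.179935

Final: 0.179935


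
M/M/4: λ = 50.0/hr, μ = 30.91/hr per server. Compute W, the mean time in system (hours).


a = 1.6176; ρ = 0.4044; P₀ = 0.195682
Lq = P₀·a^c·ρ/(c!(1−ρ)²) = 0.06364
Wq = Lq/λ = 0.06364/50.0 = 0.001273 hr
W = Wq + 1/μ = 0.001273 + 0.03235 = 0.03362 hr

Final: 0.03362 hr


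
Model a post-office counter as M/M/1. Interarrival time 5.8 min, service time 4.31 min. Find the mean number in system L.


λ = 60/5.8 = 10.3448 /hr
μ = 60/4.31 = 13.9211 /hr
ρ = λ/μ = 10.3448/13.9211 = 0.7431
L = ρ/(1−ρ) = 0.7431/0.2569 = 2.8926

Final: 2.8926


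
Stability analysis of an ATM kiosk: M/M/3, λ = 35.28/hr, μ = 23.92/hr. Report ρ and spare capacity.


Total capacity cμ = 3·23.92 = 71.76/hr
ρ = λ/(cμ) = 35.28/71.76 = 0.4916
Stable ⇔ ρ < 1: YES
Spare capacity = cμ − λ = 71.76 − 35.28 = 36.48/hr

Final: ρ = 0.4916; stable; margin = 36.48/hr


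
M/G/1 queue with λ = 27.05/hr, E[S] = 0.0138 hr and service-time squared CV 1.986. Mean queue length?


ρ = λ·E[S] = 27.05·0.0138 = 0.3733
Lq = ρ²(1+C_s²)/(2(1−ρ)) = 0.1393·(1+1.986)/(2·0.6267)
= 0.1393·2.9860/1.2534 = 0.33196

Final: 0.33196


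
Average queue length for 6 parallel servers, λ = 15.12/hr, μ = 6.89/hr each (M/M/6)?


a = λ/μ = 2.1945; ρ = a/6 = 0.3657
P₀ = 0.111127
Lq = P₀·a^c·ρ / (c!·(1−ρ)²) = 0.111127·111.68515·0.3657/(720·0.40228)
= 0.01567

Final: 0.01567


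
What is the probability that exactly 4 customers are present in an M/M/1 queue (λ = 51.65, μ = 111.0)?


ρ = 51.65/111.0 = 0.4653
P_n = (1−ρ)·ρ^n = (1 − 0.4653)·0.4653^4 = 0.5347·0.046880 = 0.025066

Final: 0.025066


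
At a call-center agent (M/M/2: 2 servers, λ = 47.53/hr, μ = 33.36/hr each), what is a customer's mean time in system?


a = 1.4248; ρ = 0.7124; P₀ = 0.167965
Lq = P₀·a^c·ρ/(c!(1−ρ)²) = 1.46807
Wq = Lq/λ = 1.46807/47.53 = 0.03089 hr
W = Wq + 1/μ = 0.03089 + 0.02998 = 0.06086 hr

Final: 0.06086 hr


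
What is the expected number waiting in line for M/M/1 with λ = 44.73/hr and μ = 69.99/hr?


ρ = 44.73/69.99 = 0.6391
Lq = ρ²/(1−ρ) = 0.4084/0.3609 = 1.1317

Final: 1.1317


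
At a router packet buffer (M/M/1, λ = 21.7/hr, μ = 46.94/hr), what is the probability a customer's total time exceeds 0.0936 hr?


W ~ Exponential(μ−λ) for M/M/1.
μ − λ = 46.94 − 21.7 = 25.2400
P(W > t) = e^{−(μ−λ)t} = e^{−2.3625} = 0.094188

Final: 0.094188


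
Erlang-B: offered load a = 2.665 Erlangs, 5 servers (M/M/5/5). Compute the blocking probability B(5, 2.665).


B(c,a) = (a^c/c!) / Σ_{k=0}^{c} a^k/k!
a^5/5! = 1.120224
Σ terms (k=0..5): 1.00000 + 2.66500 + 3.55111 + 3.15457 + 2.10173 + 1.12022 = 13.592641
B = 1.120224/13.592641 = 0.082414

Final: 0.082414


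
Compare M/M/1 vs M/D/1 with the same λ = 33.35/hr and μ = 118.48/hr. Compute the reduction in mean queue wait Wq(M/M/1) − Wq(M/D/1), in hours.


ρ = 33.35/118.48 = 0.2815
Wq(M/M/1) = ρ/(μ−λ) = 0.2815/85.13 = 0.003306 hr
Wq(M/D/1) = ρ/(2(μ−λ)) = 0.001653 hr
Savings = 0.003306 − 0.001653 = 0.001653 hr

Final: 0.001653 hr


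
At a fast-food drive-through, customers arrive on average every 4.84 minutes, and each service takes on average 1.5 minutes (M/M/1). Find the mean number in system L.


λ = 60/4.84 = 12.3967 /hr
μ = 60/1.5 = 40.0000 /hr
ρ = λ/μ = 12.3967/40.0000 = 0.3099
L = ρ/(1−ρ) = 0.3099/0.6901 = 0.4491

Final: 0.4491


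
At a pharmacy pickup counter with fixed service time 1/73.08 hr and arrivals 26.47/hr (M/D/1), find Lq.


ρ = 26.47/73.08 = 0.3622
M/D/1: Lq = ρ²/(2(1−ρ)) = 0.1312/(2·0.6378) = 0.10285

Final: 0.10285


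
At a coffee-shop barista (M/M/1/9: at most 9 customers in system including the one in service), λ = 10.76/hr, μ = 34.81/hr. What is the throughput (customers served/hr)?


ρ = 0.3091; P_K = (1−ρ)ρ^9/(1−ρ^10) = 0.00001780
λ_eff = λ(1 − P_K) = 10.76·(1 − 0.00001780) = 10.76·0.999982 = 10.7598 /hr

Final: 10.7598 /hr


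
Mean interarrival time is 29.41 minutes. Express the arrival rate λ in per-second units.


λ = 1/(interarrival time) in consistent units.
1 second = 0.0166667 min, so λ = 0.0166667/29.41 = 0.0005667 per second

Final: 0.0005667 /sec


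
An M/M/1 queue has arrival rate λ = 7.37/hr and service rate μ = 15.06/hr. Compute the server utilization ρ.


ρ = λ/μ = 7.37/15.06 = 0.4894

Final: 0.4894


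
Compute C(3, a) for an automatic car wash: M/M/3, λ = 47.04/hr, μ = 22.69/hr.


a = λ/μ = 2.0732; ρ = a/3 = 0.6911
P₀ = 0.099710 (from M/M/c formula)
C(c,a) = [a^c/(c!(1−ρ))]·P₀ = [8.91043/(6·0.3089)]·0.099710
= 4.80688·0.099710 = 0.479297

Final: 0.479297


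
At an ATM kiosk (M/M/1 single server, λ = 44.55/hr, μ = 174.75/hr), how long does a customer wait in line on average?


ρ = 44.55/174.75 = 0.2549
Wq = ρ/(μ−λ) = 0.2549/(174.75 − 44.55) = 0.2549/130.20 = 0.001958 hr

Final: 0.001958 hr


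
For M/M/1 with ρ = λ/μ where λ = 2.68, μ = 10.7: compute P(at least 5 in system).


ρ = 2.68/10.7 = 0.2505
P(N ≥ n) = ρ^n = 0.2505^5 = 0.0009857

Final: 0.0009857


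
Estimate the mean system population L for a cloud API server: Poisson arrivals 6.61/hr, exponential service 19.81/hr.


ρ = λ/μ = 6.61/19.81 = 0.3337
L = ρ/(1−ρ) = 0.3337/(1 − 0.3337) = 0.3337/0.6663 = 0.5008

Final: 0.5008


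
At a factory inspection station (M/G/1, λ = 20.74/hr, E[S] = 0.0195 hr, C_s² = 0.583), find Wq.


ρ = λ·E[S] = 20.74·0.0195 = 0.4044
E[S²] = E[S]²(1+C_s²) = 0.0195²·(1+0.583) = 0.0006019
Wq = λ·E[S²]/(2(1−ρ)) = 20.74·0.0006019/(2·0.5956) = 0.01048 hr

Final: 0.01048 hr


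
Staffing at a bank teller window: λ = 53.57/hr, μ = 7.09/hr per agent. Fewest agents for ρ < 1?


Stability requires cμ > λ ⇔ c > λ/μ.
λ/μ = 53.57/7.09 = 7.5557
Minimum integer c = ⌊7.5557⌋ + 1 = 8
Check: 8·7.09 = 56.72 > 53.57, while 7·7.09 = 49.63 ≤ 53.57

Final: 8 servers


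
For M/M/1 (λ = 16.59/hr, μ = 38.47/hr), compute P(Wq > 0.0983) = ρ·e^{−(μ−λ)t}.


ρ = 16.59/38.47 = 0.4312
P(Wq > t) = ρ·e^{−(μ−λ)t} = 0.4312·e^{−2.1508}
= 0.4312·0.116391 = 0.050193

Final: 0.050193


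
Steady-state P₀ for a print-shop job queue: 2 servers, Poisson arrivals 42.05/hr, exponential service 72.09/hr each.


a = λ/μ = 42.05/72.09 = 0.5833; ρ = a/c = 0.2916
Σ_{k=0}^{1} a^k/k! (terms k=0..1) = 1.00000 + 0.58330 = 1.58330
Tail: a^2/(2!(1−ρ)) = 0.34024/(2·0.7084) = 0.24016
P₀ = 1/(1.58330 + 0.24016) = 1/1.82346 = 0.548408

Final: 0.548408


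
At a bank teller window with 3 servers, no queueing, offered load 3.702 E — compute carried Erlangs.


B(3,3.702) = 0.422576 (Erlang-B)
Carried load = a(1 − B) = 3.702·(1 − 0.422576) = 3.702·0.577424 = 2.1376 E

Final: 2.1376 Erlangs


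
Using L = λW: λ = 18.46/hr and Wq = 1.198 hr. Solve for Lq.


Lq = λWq = 18.46·1.198 = 22.1151

Final: 22.1151


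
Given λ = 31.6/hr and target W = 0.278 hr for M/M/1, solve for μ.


W = 1/(μ−λ) ⇒ μ − λ = 1/W = 1/0.278 = 3.5971
μ = λ + 1/W = 31.6 + 3.5971 = 35.1971 per hr

Final: 35.1971 /hr


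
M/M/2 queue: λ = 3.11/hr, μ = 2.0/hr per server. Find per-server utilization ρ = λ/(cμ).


ρ = λ/(cμ) = 3.11/(2·2.0) = 3.11/4.00 = 0.7775

Final: 0.7775


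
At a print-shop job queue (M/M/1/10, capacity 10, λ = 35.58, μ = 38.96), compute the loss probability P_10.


ρ = λ/μ = 35.58/38.96 = 0.9132
P_K = (1−ρ)ρ^K/(1−ρ^(K+1)) = (0.08676·0.403525)/(1 − 0.368517)
= 0.035008/0.631483 = 0.055438

Final: 0.055438


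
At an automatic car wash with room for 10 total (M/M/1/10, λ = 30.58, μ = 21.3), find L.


ρ = 30.58/21.3 = 1.4357
L = ρ[1 − (K+1)ρ^K + Kρ^(K+1)] / [(1−ρ)(1−ρ^(K+1))]
Numerator: 1.4357·(1 − 11·37.203070 + 10·53.411731) = 180.728581
Denominator: (-0.4357)·(-52.411731) = 22.834782
L = 180.728581/22.834782 = 7.9146

Final: 7.9146


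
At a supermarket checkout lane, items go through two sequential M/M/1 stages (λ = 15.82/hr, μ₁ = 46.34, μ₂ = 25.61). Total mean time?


Each node sees arrival rate λ = 15.82/hr (tandem ⇒ throughput preserved).
W₁ = 1/(μ₁−λ) = 1/(46.34−15.82) = 0.03277 hr
W₂ = 1/(μ₂−λ) = 1/(25.61−15.82) = 0.10215 hr
W_total = W₁ + W₂ = 0.03277 + 0.10215 = 0.13491 hr

Final: 0.13491 hr


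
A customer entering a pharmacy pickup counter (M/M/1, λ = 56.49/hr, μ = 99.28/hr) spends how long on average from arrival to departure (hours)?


W = 1/(μ−λ) = 1/(99.28 − 56.49) = 1/42.79 = 0.02337 hr

Final: 0.02337 hr


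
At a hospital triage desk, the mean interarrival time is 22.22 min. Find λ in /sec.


λ = 1/(interarrival time) in consistent units.
1 second = 0.0166667 min, so λ = 0.0166667/22.22 = 0.0007501 per second

Final: 0.0007501 /sec


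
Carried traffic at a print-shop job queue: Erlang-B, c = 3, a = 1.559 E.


B(3,1.559) = 0.143340 (Erlang-B)
Carried load = a(1 − B) = 1.559·(1 − 0.143340) = 1.559·0.856660 = 1.3355 E

Final: 1.3355 Erlangs


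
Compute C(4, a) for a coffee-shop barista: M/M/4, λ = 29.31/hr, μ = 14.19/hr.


a = λ/μ = 2.0655; ρ = a/4 = 0.5164
P₀ = 0.121421 (from M/M/c formula)
C(c,a) = [a^c/(c!(1−ρ))]·P₀ = [18.20261/(24·0.4836)]·0.121421
= 1.56828·0.121421 = 0.190422

Final: 0.190422


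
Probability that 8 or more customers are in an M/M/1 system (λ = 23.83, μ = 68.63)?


ρ = 23.83/68.63 = 0.3472
P(N ≥ n) = ρ^n = 0.3472^8 = 0.0002113

Final: 0.0002113


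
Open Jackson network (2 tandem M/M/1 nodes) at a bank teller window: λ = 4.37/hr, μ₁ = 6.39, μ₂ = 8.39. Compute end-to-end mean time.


Each node sees arrival rate λ = 4.37/hr (tandem ⇒ throughput preserved).
W₁ = 1/(μ₁−λ) = 1/(6.39−4.37) = 0.49505 hr
W₂ = 1/(μ₂−λ) = 1/(8.39−4.37) = 0.24876 hr
W_total = W₁ + W₂ = 0.49505 + 0.24876 = 0.74381 hr

Final: 0.74381 hr


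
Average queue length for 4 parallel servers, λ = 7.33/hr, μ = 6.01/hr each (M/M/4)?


a = λ/μ = 1.2196; ρ = a/4 = 0.3049
P₀ = 0.294257
Lq = P₀·a^c·ρ / (c!·(1−ρ)²) = 0.294257·2.21268·0.3049/(24·0.48315)
= 0.01712

Final: 0.01712


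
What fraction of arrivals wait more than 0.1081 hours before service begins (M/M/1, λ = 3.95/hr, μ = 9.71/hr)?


ρ = 3.95/9.71 = 0.4068
P(Wq > t) = ρ·e^{−(μ−λ)t} = 0.4068·e^{−0.6227}
= 0.4068·0.536518 = 0.218254

Final: 0.218254


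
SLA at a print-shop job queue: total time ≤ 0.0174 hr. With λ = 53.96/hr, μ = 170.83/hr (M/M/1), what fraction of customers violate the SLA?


W ~ Exponential(μ−λ) for M/M/1.
μ − λ = 170.83 − 53.96 = 116.8700
P(W > t) = e^{−(μ−λ)t} = e^{−2.0335} = 0.130872

Final: 0.130872


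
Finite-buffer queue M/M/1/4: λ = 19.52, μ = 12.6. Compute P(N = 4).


ρ = λ/μ = 19.52/12.6 = 1.5492
P_K = (1−ρ)ρ^K/(1−ρ^(K+1)) = (-0.5492·5.760194)/(1 − 8.923728)
= -3.163535/-7.923728 = 0.399248

Final: 0.399248


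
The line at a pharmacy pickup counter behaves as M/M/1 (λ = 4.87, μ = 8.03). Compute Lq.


ρ = 4.87/8.03 = 0.6065
Lq = ρ²/(1−ρ) = 0.3678/0.3935 = 0.9347

Final: 0.9347


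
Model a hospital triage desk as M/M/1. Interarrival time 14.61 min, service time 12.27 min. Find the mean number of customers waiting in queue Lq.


λ = 60/14.61 = 4.1068 /hr
μ = 60/12.27 = 4.8900 /hr
ρ = λ/μ = 4.1068/4.8900 = 0.8398
Lq = ρ²/(1−ρ) = 0.7053/0.1602 = 4.4038

Final: 4.4038


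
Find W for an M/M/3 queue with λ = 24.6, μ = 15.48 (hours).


a = 1.5891; ρ = 0.5297; P₀ = 0.189606
Lq = P₀·a^c·ρ/(c!(1−ρ)²) = 0.30375
Wq = Lq/λ = 0.30375/24.6 = 0.01235 hr
W = Wq + 1/μ = 0.01235 + 0.06460 = 0.07695 hr

Final: 0.07695 hr


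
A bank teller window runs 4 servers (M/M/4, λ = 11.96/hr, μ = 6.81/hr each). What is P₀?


a = λ/μ = 11.96/6.81 = 1.7562; ρ = a/c = 0.4391
Σ_{k=0}^{3} a^k/k! (terms k=0..3) = 1.00000 + 1.75624 + 1.54219 + 0.90282 = 5.20125
Tail: a^4/(4!(1−ρ)) = 9.51341/(24·0.5609) = 0.70666
P₀ = 1/(5.20125 + 0.70666) = 1/5.90791 = 0.169265

Final: 0.169265


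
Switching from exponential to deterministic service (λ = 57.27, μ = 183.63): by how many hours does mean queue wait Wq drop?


ρ = 57.27/183.63 = 0.3119
Wq(M/M/1) = ρ/(μ−λ) = 0.3119/126.36 = 0.002468 hr
Wq(M/D/1) = ρ/(2(μ−λ)) = 0.001234 hr
Savings = 0.002468 − 0.001234 = 0.001234 hr

Final: 0.001234 hr


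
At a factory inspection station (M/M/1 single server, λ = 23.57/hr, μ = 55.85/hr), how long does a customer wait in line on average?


ρ = 23.57/55.85 = 0.4220
Wq = ρ/(μ−λ) = 0.4220/(55.85 − 23.57) = 0.4220/32.28 = 0.01307 hr

Final: 0.01307 hr


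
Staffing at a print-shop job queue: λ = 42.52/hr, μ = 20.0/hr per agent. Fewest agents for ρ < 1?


Stability requires cμ > λ ⇔ c > λ/μ.
λ/μ = 42.52/20.0 = 2.1260
Minimum integer c = ⌊2.1260⌋ + 1 = 3
Check: 3·20.0 = 60.00 > 42.52, while 2·20.0 = 40.00 ≤ 42.52

Final: 3 servers


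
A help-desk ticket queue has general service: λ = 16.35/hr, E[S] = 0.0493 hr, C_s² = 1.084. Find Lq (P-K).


ρ = λ·E[S] = 16.35·0.0493 = 0.8061
Lq = ρ²(1+C_s²)/(2(1−ρ)) = 0.6497·(1+1.084)/(2·0.1939)
= 0.6497·2.0840/0.3879 = 3.49075

Final: 3.49075


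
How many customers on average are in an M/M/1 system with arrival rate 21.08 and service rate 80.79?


ρ = λ/μ = 21.08/80.79 = 0.2609
L = ρ/(1−ρ) = 0.2609/(1 − 0.2609) = 0.2609/0.7391 = 0.3530

Final: 0.3530


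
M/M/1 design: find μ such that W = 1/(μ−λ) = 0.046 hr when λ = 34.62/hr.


W = 1/(μ−λ) ⇒ μ − λ = 1/W = 1/0.046 = 21.7391
μ = λ + 1/W = 34.62 + 21.7391 = 56.3591 per hr

Final: 56.3591 /hr


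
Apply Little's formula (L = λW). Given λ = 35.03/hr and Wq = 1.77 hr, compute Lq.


Lq = λWq = 35.03·1.77 = 62.0031

Final: 62.0031


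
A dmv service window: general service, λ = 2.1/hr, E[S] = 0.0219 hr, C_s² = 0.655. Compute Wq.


ρ = λ·E[S] = 2.1·0.0219 = 0.04599
E[S²] = E[S]²(1+C_s²) = 0.0219²·(1+0.655) = 0.0007938
Wq = λ·E[S²]/(2(1−ρ)) = 2.1·0.0007938/(2·0.9540) = 0.0008736 hr

Final: 0.0008736 hr


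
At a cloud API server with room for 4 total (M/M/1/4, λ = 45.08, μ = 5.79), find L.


ρ = 45.08/5.79 = 7.7858
L = ρ[1 − (K+1)ρ^K + Kρ^(K+1)] / [(1−ρ)(1−ρ^(K+1))]
Numerator: 7.7858·(1 − 5·3674.695644 + 4·28610.583704) = 747984.306611
Denominator: (-6.7858)·(-28609.583704) = 194139.990282
L = 747984.306611/194139.990282 = 3.8528

Final: 3.8528


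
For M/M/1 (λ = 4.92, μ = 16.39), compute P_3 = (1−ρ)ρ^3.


ρ = 4.92/16.39 = 0.3002
P_n = (1−ρ)·ρ^n = (1 − 0.3002)·0.3002^3 = 0.6998·0.027049 = 0.018930

Final: 0.018930


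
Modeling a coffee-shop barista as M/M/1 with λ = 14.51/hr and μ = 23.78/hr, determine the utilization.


ρ = λ/μ = 14.51/23.78 = 0.6102

Final: 0.6102


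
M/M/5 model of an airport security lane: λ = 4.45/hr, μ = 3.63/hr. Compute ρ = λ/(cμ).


ρ = λ/(cμ) = 4.45/(5·3.63) = 4.45/18.15 = 0.2452

Final: 0.2452


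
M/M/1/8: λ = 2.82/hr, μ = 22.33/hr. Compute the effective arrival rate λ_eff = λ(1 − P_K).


ρ = 0.1263; P_K = (1−ρ)ρ^8/(1−ρ^9) = 0.00000005653
λ_eff = λ(1 − P_K) = 2.82·(1 − 0.00000005653) = 2.82·1.000000 = 2.8200 /hr

Final: 2.8200 /hr


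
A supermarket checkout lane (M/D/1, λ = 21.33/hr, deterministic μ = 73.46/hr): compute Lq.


ρ = 21.33/73.46 = 0.2904
M/D/1: Lq = ρ²/(2(1−ρ)) = 0.08431/(2·0.7096) = 0.05940

Final: 0.05940


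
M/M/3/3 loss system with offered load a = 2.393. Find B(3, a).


B(c,a) = (a^c/c!) / Σ_{k=0}^{c} a^k/k!
a^3/3! = 2.283899
Σ terms (k=0..3): 1.00000 + 2.39300 + 2.86322 + 2.28390 = 8.540123
B = 2.283899/8.540123 = 0.267432

Final: 0.267432


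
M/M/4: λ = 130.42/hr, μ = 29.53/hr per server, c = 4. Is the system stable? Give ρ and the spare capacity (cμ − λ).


Total capacity cμ = 4·29.53 = 118.12/hr
ρ = λ/(cμ) = 130.42/118.12 = 1.1041
Stable ⇔ ρ < 1: NO
Spare capacity = cμ − λ = 118.12 − 130.42 = -12.30/hr

Final: ρ = 1.1041; unstable; margin = -12.30/hr


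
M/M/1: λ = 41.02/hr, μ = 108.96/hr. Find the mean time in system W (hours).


W = 1/(μ−λ) = 1/(108.96 − 41.02) = 1/67.94 = 0.01472 hr

Final: 0.01472 hr


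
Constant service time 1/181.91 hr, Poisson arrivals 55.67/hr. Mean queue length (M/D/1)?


ρ = 55.67/181.91 = 0.3060
M/D/1: Lq = ρ²/(2(1−ρ)) = 0.09365/(2·0.6940) = 0.06748

Final: 0.06748


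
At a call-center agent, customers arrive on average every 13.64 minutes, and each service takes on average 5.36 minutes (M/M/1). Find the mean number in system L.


λ = 60/13.64 = 4.3988 /hr
μ = 60/5.36 = 11.1940 /hr
ρ = λ/μ = 4.3988/11.1940 = 0.3930
L = ρ/(1−ρ) = 0.3930/0.6070 = 0.6473

Final: 0.6473


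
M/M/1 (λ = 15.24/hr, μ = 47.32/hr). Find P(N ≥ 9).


ρ = 15.24/47.32 = 0.3221
P(N ≥ n) = ρ^n = 0.3221^9 = 0.00003728

Final: 0.00003728


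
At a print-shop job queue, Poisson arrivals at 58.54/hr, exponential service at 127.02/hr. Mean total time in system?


W = 1/(μ−λ) = 1/(127.02 − 58.54) = 1/68.48 = 0.01460 hr

Final: 0.01460 hr


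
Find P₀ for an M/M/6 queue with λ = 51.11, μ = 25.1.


a = λ/μ = 51.11/25.1 = 2.0363; ρ = a/c = 0.3394
Σ_{k=0}^{5} a^k/k! (terms k=0..5) = 1.00000 + 2.03625 + 2.07317 + 1.40717 + 0.71634 + 0.29173 = 7.52465
Tail: a^6/(6!(1−ρ)) = 71.28415/(720·0.6606) = 0.14987
P₀ = 1/(7.52465 + 0.14987) = 1/7.67452 = 0.130301

Final: 0.130301


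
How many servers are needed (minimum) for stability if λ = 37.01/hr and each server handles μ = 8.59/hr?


Stability requires cμ > λ ⇔ c > λ/μ.
λ/μ = 37.01/8.59 = 4.3085
Minimum integer c = ⌊4.3085⌋ + 1 = 5
Check: 5·8.59 = 42.95 > 37.01, while 4·8.59 = 34.36 ≤ 37.01

Final: 5 servers


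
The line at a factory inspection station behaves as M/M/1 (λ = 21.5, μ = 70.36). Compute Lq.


ρ = 21.5/70.36 = 0.3056
Lq = ρ²/(1−ρ) = 0.09337/0.6944 = 0.1345

Final: 0.1345


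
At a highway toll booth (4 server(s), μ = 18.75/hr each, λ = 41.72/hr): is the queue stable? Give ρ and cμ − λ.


Total capacity cμ = 4·18.75 = 75.00/hr
ρ = λ/(cμ) = 41.72/75.00 = 0.5563
Stable ⇔ ρ < 1: YES
Spare capacity = cμ − λ = 75.00 − 41.72 = 33.28/hr

Final: ρ = 0.5563; stable; margin = 33.28/hr


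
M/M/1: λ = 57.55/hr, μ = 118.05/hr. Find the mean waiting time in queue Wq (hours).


ρ = 57.55/118.05 = 0.4875
Wq = ρ/(μ−λ) = 0.4875/(118.05 − 57.55) = 0.4875/60.50 = 0.008058 hr

Final: 0.008058 hr


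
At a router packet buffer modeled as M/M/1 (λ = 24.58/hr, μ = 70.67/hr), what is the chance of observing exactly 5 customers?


ρ = 24.58/70.67 = 0.3478
P_n = (1−ρ)·ρ^n = (1 − 0.3478)·0.3478^5 = 0.6522·0.005090 = 0.003320

Final: 0.003320


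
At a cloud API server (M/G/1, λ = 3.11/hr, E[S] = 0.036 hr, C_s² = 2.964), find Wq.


ρ = λ·E[S] = 3.11·0.036 = 0.1120
E[S²] = E[S]²(1+C_s²) = 0.036²·(1+2.964) = 0.005137
Wq = λ·E[S²]/(2(1−ρ)) = 3.11·0.005137/(2·0.8880) = 0.008996 hr

Final: 0.008996 hr


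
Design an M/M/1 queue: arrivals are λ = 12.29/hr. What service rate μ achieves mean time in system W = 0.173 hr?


W = 1/(μ−λ) ⇒ μ − λ = 1/W = 1/0.173 = 5.7803
μ = λ + 1/W = 12.29 + 5.7803 = 18.0703 per hr

Final: 18.0703 /hr


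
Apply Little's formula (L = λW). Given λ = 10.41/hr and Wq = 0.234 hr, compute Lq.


Lq = λWq = 10.41·0.234 = 2.4359

Final: 2.4359


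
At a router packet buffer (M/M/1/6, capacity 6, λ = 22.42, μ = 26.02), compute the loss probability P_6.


ρ = λ/μ = 22.42/26.02 = 0.8616
P_K = (1−ρ)ρ^K/(1−ρ^(K+1)) = (0.1384·0.409232)/(1 − 0.352613)
= 0.056619/0.647387 = 0.087458

Final: 0.087458


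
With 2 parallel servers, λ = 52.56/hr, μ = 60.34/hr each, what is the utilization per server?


ρ = λ/(cμ) = 52.56/(2·60.34) = 52.56/120.68 = 0.4355

Final: 0.4355


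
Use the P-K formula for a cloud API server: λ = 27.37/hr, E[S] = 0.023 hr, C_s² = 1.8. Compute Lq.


ρ = λ·E[S] = 27.37·0.023 = 0.6295
Lq = ρ²(1+C_s²)/(2(1−ρ)) = 0.3963·(1+1.8)/(2·0.3705)
= 0.3963·2.8000/0.7410 = 1.49747

Final: 1.49747


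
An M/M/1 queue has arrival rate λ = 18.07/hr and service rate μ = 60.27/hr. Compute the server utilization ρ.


ρ = λ/μ = 18.07/60.27 = 0.2998

Final: 0.2998


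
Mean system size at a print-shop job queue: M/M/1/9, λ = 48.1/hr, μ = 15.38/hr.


ρ = 48.1/15.38 = 3.1274
L = ρ[1 − (K+1)ρ^K + Kρ^(K+1)] / [(1−ρ)(1−ρ^(K+1))]
Numerator: 3.1274·(1 − 10·28621.913717 + 9·89513.267217) = 1624395.382338
Denominator: (-2.1274)·(-89512.267217) = 190431.819464
L = 1624395.382338/190431.819464 = 8.5301

Final: 8.5301


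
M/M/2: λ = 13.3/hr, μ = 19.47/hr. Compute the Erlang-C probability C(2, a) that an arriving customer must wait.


a = λ/μ = 0.6831; ρ = a/2 = 0.3416
P₀ = 0.490812 (from M/M/c formula)
C(c,a) = [a^c/(c!(1−ρ))]·P₀ = [0.46663/(2·0.6584)]·0.490812
= 0.35434·0.490812 = 0.173914

Final: 0.173914


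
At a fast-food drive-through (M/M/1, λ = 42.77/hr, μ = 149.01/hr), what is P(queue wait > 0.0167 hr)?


ρ = 42.77/149.01 = 0.2870
P(Wq > t) = ρ·e^{−(μ−λ)t} = 0.2870·e^{−1.7742}
= 0.2870·0.169618 = 0.048685

Final: 0.048685


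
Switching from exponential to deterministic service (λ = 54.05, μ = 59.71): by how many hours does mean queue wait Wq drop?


ρ = 54.05/59.71 = 0.9052
Wq(M/M/1) = ρ/(μ−λ) = 0.9052/5.66 = 0.15993 hr
Wq(M/D/1) = ρ/(2(μ−λ)) = 0.07997 hr
Savings = 0.15993 − 0.07997 = 0.07997 hr

Final: 0.07997 hr


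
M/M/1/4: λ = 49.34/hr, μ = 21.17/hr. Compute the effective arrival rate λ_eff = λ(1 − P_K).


ρ = 2.3307; P_K = (1−ρ)ρ^4/(1−ρ^5) = 0.579361
λ_eff = λ(1 − P_K) = 49.34·(1 − 0.579361) = 49.34·0.420639 = 20.7543 /hr

Final: 20.7543 /hr


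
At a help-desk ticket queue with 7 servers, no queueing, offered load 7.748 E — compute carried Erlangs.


B(7,7.748) = 0.293752 (Erlang-B)
Carried load = a(1 − B) = 7.748·(1 − 0.293752) = 7.748·0.706248 = 5.4720 E

Final: 5.4720 Erlangs


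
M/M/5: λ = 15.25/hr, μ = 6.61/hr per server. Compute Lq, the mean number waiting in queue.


a = λ/μ = 2.3071; ρ = a/5 = 0.4614
P₀ = 0.097971
Lq = P₀·a^c·ρ / (c!·(1−ρ)²) = 0.097971·65.36450·0.4614/(120·0.29007)
= 0.08489

Final: 0.08489


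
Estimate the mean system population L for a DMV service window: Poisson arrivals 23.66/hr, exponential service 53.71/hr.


ρ = λ/μ = 23.66/53.71 = 0.4405
L = ρ/(1−ρ) = 0.4405/(1 − 0.4405) = 0.4405/0.5595 = 0.7874

Final: 0.7874


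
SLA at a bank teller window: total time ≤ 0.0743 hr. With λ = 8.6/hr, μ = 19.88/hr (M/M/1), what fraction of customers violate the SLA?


W ~ Exponential(μ−λ) for M/M/1.
μ − λ = 19.88 − 8.6 = 11.2800
P(W > t) = e^{−(μ−λ)t} = e^{−0.8381} = 0.432530

Final: 0.432530


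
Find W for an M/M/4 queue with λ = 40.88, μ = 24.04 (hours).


a = 1.7005; ρ = 0.4251; P₀ = 0.179470
Lq = P₀·a^c·ρ/(c!(1−ρ)²) = 0.08044
Wq = Lq/λ = 0.08044/40.88 = 0.001968 hr
W = Wq + 1/μ = 0.001968 + 0.04160 = 0.04356 hr

Final: 0.04356 hr


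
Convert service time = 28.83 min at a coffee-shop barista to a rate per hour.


μ = 1/(service time) in consistent units.
1 hour = 60 min, so μ = 60/28.83 = 2.0812 per hour

Final: 2.0812 /hr


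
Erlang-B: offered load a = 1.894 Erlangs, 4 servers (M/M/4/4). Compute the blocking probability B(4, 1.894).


B(c,a) = (a^c/c!) / Σ_{k=0}^{c} a^k/k!
a^4/4! = 0.536178
Σ terms (k=0..4): 1.00000 + 1.89400 + 1.79362 + 1.13237 + 0.53618 = 6.356166
B = 0.536178/6.356166 = 0.084355

Final: 0.084355


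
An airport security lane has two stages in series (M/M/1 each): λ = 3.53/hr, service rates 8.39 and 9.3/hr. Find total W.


Each node sees arrival rate λ = 3.53/hr (tandem ⇒ throughput preserved).
W₁ = 1/(μ₁−λ) = 1/(8.39−3.53) = 0.20576 hr
W₂ = 1/(μ₂−λ) = 1/(9.3−3.53) = 0.17331 hr
W_total = W₁ + W₂ = 0.20576 + 0.17331 = 0.37907 hr

Final: 0.37907 hr


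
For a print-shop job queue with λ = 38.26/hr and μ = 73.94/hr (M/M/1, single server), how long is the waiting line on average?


ρ = 38.26/73.94 = 0.5174
Lq = ρ²/(1−ρ) = 0.2678/0.4826 = 0.5549

Final: 0.5549


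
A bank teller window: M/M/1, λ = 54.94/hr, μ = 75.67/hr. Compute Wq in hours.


ρ = 54.94/75.67 = 0.7260
Wq = ρ/(μ−λ) = 0.7260/(75.67 − 54.94) = 0.7260/20.73 = 0.03502 hr

Final: 0.03502 hr


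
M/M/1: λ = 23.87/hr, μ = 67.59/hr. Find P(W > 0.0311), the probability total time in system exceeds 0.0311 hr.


W ~ Exponential(μ−λ) for M/M/1.
μ − λ = 67.59 − 23.87 = 43.7200
P(W > t) = e^{−(μ−λ)t} = e^{−1.3597} = 0.256740

Final: 0.256740


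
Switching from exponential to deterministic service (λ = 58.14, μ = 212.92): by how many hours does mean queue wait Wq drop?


ρ = 58.14/212.92 = 0.2731
Wq(M/M/1) = ρ/(μ−λ) = 0.2731/154.78 = 0.001764 hr
Wq(M/D/1) = ρ/(2(μ−λ)) = 0.0008821 hr
Savings = 0.001764 − 0.0008821 = 0.0008821 hr

Final: 0.0008821 hr


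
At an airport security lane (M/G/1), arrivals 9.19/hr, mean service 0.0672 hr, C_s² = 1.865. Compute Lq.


ρ = λ·E[S] = 9.19·0.0672 = 0.6176
Lq = ρ²(1+C_s²)/(2(1−ρ)) = 0.3814·(1+1.865)/(2·0.3824)
= 0.3814·2.8650/0.7649 = 1.42860

Final: 1.42860


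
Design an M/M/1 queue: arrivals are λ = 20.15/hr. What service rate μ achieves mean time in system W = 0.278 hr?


W = 1/(μ−λ) ⇒ μ − λ = 1/W = 1/0.278 = 3.5971
μ = λ + 1/W = 20.15 + 3.5971 = 23.7471 per hr

Final: 23.7471 /hr


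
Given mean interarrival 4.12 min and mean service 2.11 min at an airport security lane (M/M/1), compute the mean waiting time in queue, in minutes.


λ = 60/4.12 = 14.5631 /hr
μ = 60/2.11 = 28.4360 /hr
ρ = λ/μ = 14.5631/28.4360 = 0.5121
Wq = ρ/(μ−λ) = 0.5121/(28.4360−14.5631) = 0.03692 hr
In minutes: 0.03692·60 = 2.215 min

Final: 2.215 min


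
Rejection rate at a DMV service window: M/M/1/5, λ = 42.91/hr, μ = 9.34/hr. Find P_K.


ρ = λ/μ = 42.91/9.34 = 4.5942
P_K = (1−ρ)ρ^K/(1−ρ^(K+1)) = (-3.5942·2046.718860)/(1 − 9403.073478)
= -7356.354618/-9402.073478 = 0.782418

Final: 0.782418


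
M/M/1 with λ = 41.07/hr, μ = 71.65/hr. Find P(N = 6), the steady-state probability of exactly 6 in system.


ρ = 41.07/71.65 = 0.5732
P_n = (1−ρ)·ρ^n = (1 − 0.5732)·0.5732^6 = 0.4268·0.035469 = 0.015138

Final: 0.015138


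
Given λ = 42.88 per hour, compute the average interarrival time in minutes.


Mean interarrival time = 1/λ = 1/42.88 hour = 0.02332 hour
In minutes: 0.02332 × 60 = 1.3993 min

Final: 1.3993 min


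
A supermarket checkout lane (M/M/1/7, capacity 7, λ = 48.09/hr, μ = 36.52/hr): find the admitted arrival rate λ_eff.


ρ = 1.3168; P_K = (1−ρ)ρ^7/(1−ρ^8) = 0.270513
λ_eff = λ(1 − P_K) = 48.09·(1 − 0.270513) = 48.09·0.729487 = 35.0810 /hr

Final: 35.0810 /hr


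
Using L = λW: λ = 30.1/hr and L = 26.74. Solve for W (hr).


W = L/λ = 26.74/30.1 = 0.8884 hr

Final: 0.8884 hr


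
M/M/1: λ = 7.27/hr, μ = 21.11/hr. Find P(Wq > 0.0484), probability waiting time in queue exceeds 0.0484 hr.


ρ = 7.27/21.11 = 0.3444
P(Wq > t) = ρ·e^{−(μ−λ)t} = 0.3444·e^{−0.6699}
= 0.3444·0.511782 = 0.176251

Final: 0.176251


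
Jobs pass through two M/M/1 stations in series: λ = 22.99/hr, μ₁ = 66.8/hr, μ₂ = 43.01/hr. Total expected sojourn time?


Each node sees arrival rate λ = 22.99/hr (tandem ⇒ throughput preserved).
W₁ = 1/(μ₁−λ) = 1/(66.8−22.99) = 0.02283 hr
W₂ = 1/(μ₂−λ) = 1/(43.01−22.99) = 0.04995 hr
W_total = W₁ + W₂ = 0.02283 + 0.04995 = 0.07278 hr

Final: 0.07278 hr


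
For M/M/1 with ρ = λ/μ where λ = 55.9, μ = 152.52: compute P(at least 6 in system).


ρ = 55.9/152.52 = 0.3665
P(N ≥ n) = ρ^n = 0.3665^6 = 0.002424

Final: 0.002424


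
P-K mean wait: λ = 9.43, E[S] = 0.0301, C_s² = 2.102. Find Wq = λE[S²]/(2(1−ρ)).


ρ = λ·E[S] = 9.43·0.0301 = 0.2838
E[S²] = E[S]²(1+C_s²) = 0.0301²·(1+2.102) = 0.002810
Wq = λ·E[S²]/(2(1−ρ)) = 9.43·0.002810/(2·0.7162) = 0.01850 hr

Final: 0.01850 hr


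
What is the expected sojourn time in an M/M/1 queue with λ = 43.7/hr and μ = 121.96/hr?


W = 1/(μ−λ) = 1/(121.96 − 43.7) = 1/78.26 = 0.01278 hr

Final: 0.01278 hr


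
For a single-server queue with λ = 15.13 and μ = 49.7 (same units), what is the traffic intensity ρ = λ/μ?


ρ = λ/μ = 15.13/49.7 = 0.3044

Final: 0.3044


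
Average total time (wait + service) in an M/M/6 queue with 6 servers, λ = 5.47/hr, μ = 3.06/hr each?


a = 1.7876; ρ = 0.2979; P₀ = 0.167240
Lq = P₀·a^c·ρ/(c!(1−ρ)²) = 0.004581
Wq = Lq/λ = 0.004581/5.47 = 0.0008375 hr
W = Wq + 1/μ = 0.0008375 + 0.32680 = 0.32763 hr

Final: 0.32763 hr


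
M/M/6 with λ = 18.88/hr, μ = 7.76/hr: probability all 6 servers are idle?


a = λ/μ = 18.88/7.76 = 2.4330; ρ = a/c = 0.4055
Σ_{k=0}^{5} a^k/k! (terms k=0..5) = 1.00000 + 2.43299 + 2.95972 + 2.40032 + 1.45999 + 0.71043 = 10.96345
Tail: a^6/(6!(1−ρ)) = 207.41569/(720·0.5945) = 0.48457
P₀ = 1/(10.96345 + 0.48457) = 1/11.44802 = 0.087351

Final: 0.087351


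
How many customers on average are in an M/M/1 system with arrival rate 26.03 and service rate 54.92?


ρ = λ/μ = 26.03/54.92 = 0.4740
L = ρ/(1−ρ) = 0.4740/(1 − 0.4740) = 0.4740/0.5260 = 0.9010

Final: 0.9010


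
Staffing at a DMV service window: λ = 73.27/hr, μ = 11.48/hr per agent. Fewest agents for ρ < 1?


Stability requires cμ > λ ⇔ c > λ/μ.
λ/μ = 73.27/11.48 = 6.3824
Minimum integer c = ⌊6.3824⌋ + 1 = 7
Check: 7·11.48 = 80.36 > 73.27, while 6·11.48 = 68.88 ≤ 73.27

Final: 7 servers


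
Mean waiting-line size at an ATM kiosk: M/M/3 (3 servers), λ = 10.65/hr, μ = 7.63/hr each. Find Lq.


a = λ/μ = 1.3958; ρ = a/3 = 0.4653
P₀ = 0.237105
Lq = P₀·a^c·ρ / (c!·(1−ρ)²) = 0.237105·2.71941·0.4653/(6·0.28594)
= 0.17486

Final: 0.17486


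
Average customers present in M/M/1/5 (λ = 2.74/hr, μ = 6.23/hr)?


ρ = 2.74/6.23 = 0.4398
L = ρ[1 − (K+1)ρ^K + Kρ^(K+1)] / [(1−ρ)(1−ρ^(K+1))]
Numerator: 0.4398·(1 − 6·0.016456 + 5·0.007237) = 0.412299
Denominator: (0.5602)·(0.992763) = 0.556138
L = 0.412299/0.556138 = 0.7414

Final: 0.7414


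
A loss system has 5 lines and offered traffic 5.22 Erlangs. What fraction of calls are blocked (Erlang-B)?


B(c,a) = (a^c/c!) / Σ_{k=0}^{c} a^k/k!
a^5/5! = 32.297676
Σ terms (k=0..5): 1.00000 + 5.22000 + 13.62420 + 23.70611 + 30.93647 + 32.29768 = 106.784455
B = 32.297676/106.784455 = 0.302457

Final: 0.302457


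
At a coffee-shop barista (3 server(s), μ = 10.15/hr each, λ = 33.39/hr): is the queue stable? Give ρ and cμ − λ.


Total capacity cμ = 3·10.15 = 30.45/hr
ρ = λ/(cμ) = 33.39/30.45 = 1.0966
Stable ⇔ ρ < 1: NO
Spare capacity = cμ − λ = 30.45 − 33.39 = -2.94/hr

Final: ρ = 1.0966; unstable; margin = -2.94/hr


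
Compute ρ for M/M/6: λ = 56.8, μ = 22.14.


ρ = λ/(cμ) = 56.8/(6·22.14) = 56.8/132.84 = 0.4276

Final: 0.4276


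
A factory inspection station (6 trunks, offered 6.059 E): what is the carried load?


B(6,6.059) = 0.269051 (Erlang-B)
Carried load = a(1 − B) = 6.059·(1 − 0.269051) = 6.059·0.730949 = 4.4288 E

Final: 4.4288 Erlangs


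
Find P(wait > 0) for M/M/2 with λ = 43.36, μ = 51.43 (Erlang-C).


a = λ/μ = 0.8431; ρ = a/2 = 0.4215
P₀ = 0.406921 (from M/M/c formula)
C(c,a) = [a^c/(c!(1−ρ))]·P₀ = [0.71080/(2·0.5785)]·0.406921
= 0.61439·0.406921 = 0.250009

Final: 0.250009


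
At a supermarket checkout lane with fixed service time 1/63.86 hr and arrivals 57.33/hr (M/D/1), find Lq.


ρ = 57.33/63.86 = 0.8977
M/D/1: Lq = ρ²/(2(1−ρ)) = 0.8059/(2·0.1023) = 3.94087

Final: 3.94087


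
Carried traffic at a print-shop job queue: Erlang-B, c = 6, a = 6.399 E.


B(6,6.399) = 0.292348 (Erlang-B)
Carried load = a(1 − B) = 6.399·(1 − 0.292348) = 6.399·0.707652 = 4.5283 E

Final: 4.5283 Erlangs


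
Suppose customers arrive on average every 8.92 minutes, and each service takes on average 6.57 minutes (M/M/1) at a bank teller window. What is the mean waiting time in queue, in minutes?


λ = 60/8.92 = 6.7265 /hr
μ = 60/6.57 = 9.1324 /hr
ρ = λ/μ = 6.7265/9.1324 = 0.7365
Wq = ρ/(μ−λ) = 0.7365/(9.1324−6.7265) = 0.30613 hr
In minutes: 0.30613·60 = 18.368 min

Final: 18.368 min


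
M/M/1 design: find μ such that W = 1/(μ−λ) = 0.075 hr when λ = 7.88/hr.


W = 1/(μ−λ) ⇒ μ − λ = 1/W = 1/0.075 = 13.3333
μ = λ + 1/W = 7.88 + 13.3333 = 21.2133 per hr

Final: 21.2133 /hr


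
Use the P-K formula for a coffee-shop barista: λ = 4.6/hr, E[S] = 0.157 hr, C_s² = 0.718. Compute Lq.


ρ = λ·E[S] = 4.6·0.157 = 0.7222
Lq = ρ²(1+C_s²)/(2(1−ρ)) = 0.5216·(1+0.718)/(2·0.2778)
= 0.5216·1.7180/0.5556 = 1.61278

Final: 1.61278


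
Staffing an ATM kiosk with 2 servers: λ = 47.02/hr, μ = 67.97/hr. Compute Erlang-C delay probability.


a = λ/μ = 0.6918; ρ = a/2 = 0.3459
P₀ = 0.486008 (from M/M/c formula)
C(c,a) = [a^c/(c!(1−ρ))]·P₀ = [0.47855/(2·0.6541)]·0.486008
= 0.36580·0.486008 = 0.177784

Final: 0.177784


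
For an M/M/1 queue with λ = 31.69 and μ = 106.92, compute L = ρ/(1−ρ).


ρ = λ/μ = 31.69/106.92 = 0.2964
L = ρ/(1−ρ) = 0.2964/(1 − 0.2964) = 0.2964/0.7036 = 0.4212

Final: 0.4212


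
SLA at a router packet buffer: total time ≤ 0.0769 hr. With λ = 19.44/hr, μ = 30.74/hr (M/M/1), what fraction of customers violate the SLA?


W ~ Exponential(μ−λ) for M/M/1.
μ − λ = 30.74 − 19.44 = 11.3000
P(W > t) = e^{−(μ−λ)t} = e^{−0.8690} = 0.419383

Final: 0.419383


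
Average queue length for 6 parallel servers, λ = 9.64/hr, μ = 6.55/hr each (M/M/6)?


a = λ/μ = 1.4718; ρ = a/6 = 0.2453
P₀ = 0.229471
Lq = P₀·a^c·ρ / (c!·(1−ρ)²) = 0.229471·10.16282·0.2453/(720·0.56958)
= 0.001395

Final: 0.001395


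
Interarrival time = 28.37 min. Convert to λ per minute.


λ = 1/(interarrival time) in consistent units.
1 minute = 1 min, so λ = 1/28.37 = 0.03525 per minute

Final: 0.03525 /min
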